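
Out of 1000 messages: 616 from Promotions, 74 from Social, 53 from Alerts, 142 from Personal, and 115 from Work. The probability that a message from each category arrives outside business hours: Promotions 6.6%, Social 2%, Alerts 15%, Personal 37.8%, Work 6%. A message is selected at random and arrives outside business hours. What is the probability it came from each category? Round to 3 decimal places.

Compute prior × likelihood for every hypothesis:
  Promotions: 0.616 × 0.066 = 0.040656
  Social: 0.074 × 0.02 = 0.00148
  Alerts: 0.053 × 0.15 = 0.00795
  Personal: 0.142 × 0.378 = 0.053676
  Work: 0.115 × 0.06 = 0.0069
Sum = 0.110662.
P(Promotions | off-hours) = 0.040656/0.110662 ≈ 0.367
P(Social | off-hours) = 0.00148/0.110662 ≈ 0.013
P(Alerts | off-hours) = 0.00795/0.110662 ≈ 0.072
P(Personal | off-hours) = 0.053676/0.110662 ≈ 0.485
P(Work | off-hours) = 0.0069/0.110662 ≈ 0.062

Promotions 0.367, Social 0.013, Alerts 0.072, Personal 0.485, Work 0.062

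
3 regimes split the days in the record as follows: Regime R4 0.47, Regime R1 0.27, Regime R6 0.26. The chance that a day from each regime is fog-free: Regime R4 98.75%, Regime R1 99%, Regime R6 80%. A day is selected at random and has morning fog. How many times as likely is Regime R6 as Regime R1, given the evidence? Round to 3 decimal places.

19.259

Taking complements, P(fog | each) = Regime R4 0.0125, Regime R1 0.01, Regime R6 0.2.
Unnormalized posteriors (prior × likelihood):
  Regime R4: 0.47 × 0.0125 = 0.005875
  Regime R1: 0.27 × 0.01 = 0.0027
  Regime R6: 0.26 × 0.2 = 0.052
Normalizing constant = 0.060575.
The ratio is 0.052 / 0.0027 (the normalizer cancels) = 19.259.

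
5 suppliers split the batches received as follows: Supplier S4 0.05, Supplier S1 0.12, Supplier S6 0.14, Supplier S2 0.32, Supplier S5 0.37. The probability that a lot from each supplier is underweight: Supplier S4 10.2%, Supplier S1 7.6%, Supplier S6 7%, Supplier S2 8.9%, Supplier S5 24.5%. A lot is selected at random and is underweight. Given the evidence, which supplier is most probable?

Supplier S5

Compute prior × likelihood for every hypothesis:
  Supplier S4: 0.05 × 0.102 = 0.0051
  Supplier S1: 0.12 × 0.076 = 0.00912
  Supplier S6: 0.14 × 0.07 = 0.0098
  Supplier S2: 0.32 × 0.089 = 0.02848
  Supplier S5: 0.37 × 0.245 = 0.09065
Sum = 0.14315.
Largest term belongs to Supplier S5, so Supplier S5 is most probable.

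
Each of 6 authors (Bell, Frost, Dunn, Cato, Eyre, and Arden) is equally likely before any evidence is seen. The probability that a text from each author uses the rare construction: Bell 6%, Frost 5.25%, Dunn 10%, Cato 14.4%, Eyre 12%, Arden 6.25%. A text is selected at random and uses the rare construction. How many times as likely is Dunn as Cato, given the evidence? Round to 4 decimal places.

Since the prior is uniform, the posterior is proportional to the likelihood:
  Bell: 0.06
  Frost: 0.0525
  Dunn: 0.1
  Cato: 0.144
  Eyre: 0.12
  Arden: 0.0625
Normalizing constant = 0.539.
The ratio is 0.1 / 0.144 (the normalizer cancels) = 0.6944.

0.6944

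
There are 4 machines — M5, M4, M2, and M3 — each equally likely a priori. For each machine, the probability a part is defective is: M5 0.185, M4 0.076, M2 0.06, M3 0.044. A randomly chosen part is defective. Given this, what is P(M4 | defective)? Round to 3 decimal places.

Since the prior is uniform, the posterior is proportional to the likelihood:
  M5: 0.185
  M4: 0.076
  M2: 0.06
  M3: 0.044
Total = 0.365.
P(M4 | evidence) = 0.076 / 0.365 ≈ 0.208.

0.208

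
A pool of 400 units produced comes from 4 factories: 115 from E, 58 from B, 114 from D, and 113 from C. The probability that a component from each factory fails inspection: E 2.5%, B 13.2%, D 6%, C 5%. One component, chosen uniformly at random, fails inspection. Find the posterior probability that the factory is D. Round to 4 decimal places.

0.2971

By Bayes' rule, posterior ∝ prior × likelihood:
  E: 0.2875 × 0.025 = 0.0071875
  B: 0.145 × 0.132 = 0.01914
  D: 0.285 × 0.06 = 0.0171
  C: 0.2825 × 0.05 = 0.014125
Sum = 0.0575525.
P(D | evidence) = 0.0171 / 0.0575525 ≈ 0.2971.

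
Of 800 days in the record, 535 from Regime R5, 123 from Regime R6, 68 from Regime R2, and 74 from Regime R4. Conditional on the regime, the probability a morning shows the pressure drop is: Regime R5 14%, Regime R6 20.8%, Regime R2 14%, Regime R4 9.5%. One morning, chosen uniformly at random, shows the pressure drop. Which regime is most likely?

By Bayes' rule, posterior ∝ prior × likelihood:
  Regime R5: 0.66875 × 0.14 = 0.093625
  Regime R6: 0.15375 × 0.208 = 0.03198
  Regime R2: 0.085 × 0.14 = 0.0119
  Regime R4: 0.0925 × 0.095 = 0.0087875
Sum = 0.1462925.
Largest term belongs to Regime R5, so Regime R5 is most probable.

Regime R5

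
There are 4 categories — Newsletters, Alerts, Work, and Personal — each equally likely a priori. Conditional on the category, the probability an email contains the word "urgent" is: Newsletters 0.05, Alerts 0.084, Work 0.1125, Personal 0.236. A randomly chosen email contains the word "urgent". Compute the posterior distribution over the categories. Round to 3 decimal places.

With a uniform prior (1/4 each), posterior ∝ likelihood:
  Newsletters: 0.05
  Alerts: 0.084
  Work: 0.1125
  Personal: 0.236
Normalizing constant = 0.4825.
P(Newsletters | urgent-flag) = 0.05/0.4825 ≈ 0.104
P(Alerts | urgent-flag) = 0.084/0.4825 ≈ 0.174
P(Work | urgent-flag) = 0.1125/0.4825 ≈ 0.233
P(Personal | urgent-flag) = 0.236/0.4825 ≈ 0.489

Newsletters 0.104, Alerts 0.174, Work 0.233, Personal 0.489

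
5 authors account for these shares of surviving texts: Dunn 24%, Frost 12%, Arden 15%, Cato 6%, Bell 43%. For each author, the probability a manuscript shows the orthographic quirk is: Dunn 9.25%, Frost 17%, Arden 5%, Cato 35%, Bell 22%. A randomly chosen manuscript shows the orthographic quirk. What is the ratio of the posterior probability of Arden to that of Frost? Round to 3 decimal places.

0.368

Unnormalized posteriors (prior × likelihood):
  Dunn: 0.24 × 0.0925 = 0.0222
  Frost: 0.12 × 0.17 = 0.0204
  Arden: 0.15 × 0.05 = 0.0075
  Cato: 0.06 × 0.35 = 0.021
  Bell: 0.43 × 0.22 = 0.0946
Normalizing constant = 0.1657.
The ratio is 0.0075 / 0.0204 (the normalizer cancels) = 0.368.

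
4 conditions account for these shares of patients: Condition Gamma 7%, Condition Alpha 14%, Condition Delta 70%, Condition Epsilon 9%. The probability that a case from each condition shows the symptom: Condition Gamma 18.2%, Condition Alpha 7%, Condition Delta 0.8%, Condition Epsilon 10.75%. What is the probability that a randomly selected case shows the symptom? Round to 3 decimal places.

Prior × likelihood for each hypothesis:
  Condition Gamma: 0.07 × 0.182 = 0.01274
  Condition Alpha: 0.14 × 0.07 = 0.0098
  Condition Delta: 0.7 × 0.008 = 0.0056
  Condition Epsilon: 0.09 × 0.1075 = 0.009675
P(symptomatic) = 0.01274 + 0.0098 + 0.0056 + 0.009675 = 0.037815 → 0.038.

0.038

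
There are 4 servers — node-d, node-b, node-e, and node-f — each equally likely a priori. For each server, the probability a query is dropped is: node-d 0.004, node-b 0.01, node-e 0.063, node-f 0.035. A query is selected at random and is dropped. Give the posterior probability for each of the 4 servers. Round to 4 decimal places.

node-d 0.0357, node-b 0.0893, node-e 0.5625, node-f 0.3125

With a uniform prior (1/4 each), posterior ∝ likelihood:
  node-d: 0.004
  node-b: 0.01
  node-e: 0.063
  node-f: 0.035
Total = 0.112.
P(node-d | dropped) = 0.004/0.112 ≈ 0.0357
P(node-b | dropped) = 0.01/0.112 ≈ 0.0893
P(node-e | dropped) = 0.063/0.112 ≈ 0.5625
P(node-f | dropped) = 0.035/0.112 ≈ 0.3125
(Check: 0.0357+0.0893+0.5625+0.3125 = 1.0000.)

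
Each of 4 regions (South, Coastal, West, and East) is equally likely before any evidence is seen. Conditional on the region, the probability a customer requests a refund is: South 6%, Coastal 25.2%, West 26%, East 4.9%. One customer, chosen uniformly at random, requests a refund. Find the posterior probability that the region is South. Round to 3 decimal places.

Since the prior is uniform, the posterior is proportional to the likelihood:
  South: 0.06
  Coastal: 0.252
  West: 0.26
  East: 0.049
Total = 0.621.
P(South | evidence) = 0.06 / 0.621 ≈ 0.097.

0.097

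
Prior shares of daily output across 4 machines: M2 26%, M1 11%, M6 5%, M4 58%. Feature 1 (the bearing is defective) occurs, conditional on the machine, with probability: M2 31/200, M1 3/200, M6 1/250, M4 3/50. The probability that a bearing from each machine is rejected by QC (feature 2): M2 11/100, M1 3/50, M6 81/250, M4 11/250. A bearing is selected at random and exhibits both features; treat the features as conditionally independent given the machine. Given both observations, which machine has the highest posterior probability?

M2

Compute prior × likelihood for every hypothesis:
  M2: 0.26 × 0.155 × 0.11 = 0.004433
  M1: 0.11 × 0.015 × 0.06 = 0.000099
  M6: 0.05 × 0.004 × 0.324 = 0.0000648
  M4: 0.58 × 0.06 × 0.044 = 0.0015312
Normalizing constant = 0.006128.
Largest term belongs to M2, so M2 is most probable.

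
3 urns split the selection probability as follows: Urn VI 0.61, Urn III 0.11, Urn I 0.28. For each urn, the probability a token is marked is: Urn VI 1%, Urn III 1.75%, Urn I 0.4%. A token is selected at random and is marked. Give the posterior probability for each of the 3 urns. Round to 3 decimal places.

Urn VI 0.667, Urn III 0.210, Urn I 0.122

Prior × likelihood for each hypothesis:
  Urn VI: 0.61 × 0.01 = 0.0061
  Urn III: 0.11 × 0.0175 = 0.001925
  Urn I: 0.28 × 0.004 = 0.00112
Total = 0.009145.
P(Urn VI | marked) = 0.0061/0.009145 ≈ 0.667
P(Urn III | marked) = 0.001925/0.009145 ≈ 0.210
P(Urn I | marked) = 0.00112/0.009145 ≈ 0.122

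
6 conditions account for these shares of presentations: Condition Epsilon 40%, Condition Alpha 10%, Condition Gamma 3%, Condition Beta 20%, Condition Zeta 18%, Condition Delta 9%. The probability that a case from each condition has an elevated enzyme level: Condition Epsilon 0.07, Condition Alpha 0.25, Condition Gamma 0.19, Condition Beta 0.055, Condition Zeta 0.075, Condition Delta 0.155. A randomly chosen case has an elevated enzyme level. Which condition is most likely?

Condition Epsilon

Compute prior × likelihood for every hypothesis:
  Condition Epsilon: 0.4 × 0.07 = 0.028
  Condition Alpha: 0.1 × 0.25 = 0.025
  Condition Gamma: 0.03 × 0.19 = 0.0057
  Condition Beta: 0.2 × 0.055 = 0.011
  Condition Zeta: 0.18 × 0.075 = 0.0135
  Condition Delta: 0.09 × 0.155 = 0.01395
Normalizing constant = 0.09715.
Largest term belongs to Condition Epsilon, so Condition Epsilon is most probable.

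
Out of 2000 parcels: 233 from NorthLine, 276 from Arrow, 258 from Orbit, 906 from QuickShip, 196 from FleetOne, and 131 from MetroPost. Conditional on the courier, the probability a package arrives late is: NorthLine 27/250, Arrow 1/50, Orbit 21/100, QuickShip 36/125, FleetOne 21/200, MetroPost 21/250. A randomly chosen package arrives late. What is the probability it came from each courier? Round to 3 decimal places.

Unnormalized posteriors (prior × likelihood):
  NorthLine: 0.1165 × 0.108 = 0.012582
  Arrow: 0.138 × 0.02 = 0.00276
  Orbit: 0.129 × 0.21 = 0.02709
  QuickShip: 0.453 × 0.288 = 0.130464
  FleetOne: 0.098 × 0.105 = 0.01029
  MetroPost: 0.0655 × 0.084 = 0.005502
Sum = 0.188688.
P(NorthLine | late) = 0.012582/0.188688 ≈ 0.067
P(Arrow | late) = 0.00276/0.188688 ≈ 0.015
P(Orbit | late) = 0.02709/0.188688 ≈ 0.144
P(QuickShip | late) = 0.130464/0.188688 ≈ 0.691
P(FleetOne | late) = 0.01029/0.188688 ≈ 0.055
P(MetroPost | late) = 0.005502/0.188688 ≈ 0.029

NorthLine 0.067, Arrow 0.015, Orbit 0.144, QuickShip 0.691, FleetOne 0.055, MetroPost 0.029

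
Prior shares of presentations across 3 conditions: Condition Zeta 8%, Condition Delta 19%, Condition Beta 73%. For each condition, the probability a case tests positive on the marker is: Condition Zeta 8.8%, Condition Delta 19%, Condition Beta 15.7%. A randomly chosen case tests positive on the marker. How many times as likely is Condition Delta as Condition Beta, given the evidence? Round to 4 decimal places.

Unnormalized posteriors (prior × likelihood):
  Condition Zeta: 0.08 × 0.088 = 0.00704
  Condition Delta: 0.19 × 0.19 = 0.0361
  Condition Beta: 0.73 × 0.157 = 0.11461
Total = 0.15775.
The ratio is 0.0361 / 0.11461 (the normalizer cancels) = 0.3150.

0.3150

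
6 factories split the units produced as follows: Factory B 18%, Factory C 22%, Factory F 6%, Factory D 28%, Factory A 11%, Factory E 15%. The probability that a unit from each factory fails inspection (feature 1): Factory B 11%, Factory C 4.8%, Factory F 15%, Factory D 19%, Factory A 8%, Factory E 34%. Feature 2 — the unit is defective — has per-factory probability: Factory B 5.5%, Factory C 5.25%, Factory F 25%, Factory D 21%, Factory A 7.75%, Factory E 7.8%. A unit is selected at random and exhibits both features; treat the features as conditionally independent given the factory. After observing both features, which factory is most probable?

Prior × likelihood for each hypothesis:
  Factory B: 0.18 × 0.11 × 0.055 = 0.001089
  Factory C: 0.22 × 0.048 × 0.0525 = 0.0005544
  Factory F: 0.06 × 0.15 × 0.25 = 0.00225
  Factory D: 0.28 × 0.19 × 0.21 = 0.011172
  Factory A: 0.11 × 0.08 × 0.0775 = 0.000682
  Factory E: 0.15 × 0.34 × 0.078 = 0.003978
Normalizing constant = 0.0197254.
Largest term belongs to Factory D, so Factory D is most probable.

Factory D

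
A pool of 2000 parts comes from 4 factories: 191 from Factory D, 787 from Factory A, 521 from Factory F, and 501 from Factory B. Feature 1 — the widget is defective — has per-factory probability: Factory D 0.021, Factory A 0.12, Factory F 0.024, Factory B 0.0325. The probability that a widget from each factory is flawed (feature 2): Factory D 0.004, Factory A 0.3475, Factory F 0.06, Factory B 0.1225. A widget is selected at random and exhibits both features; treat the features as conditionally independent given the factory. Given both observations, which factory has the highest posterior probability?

Factory A

By Bayes' rule, posterior ∝ prior × likelihood:
  Factory D: 0.0955 × 0.021 × 0.004 = 0.000008022
  Factory A: 0.3935 × 0.12 × 0.3475 = 0.01640895
  Factory F: 0.2605 × 0.024 × 0.06 = 0.00037512
  Factory B: 0.2505 × 0.0325 × 0.1225 = 0.000997303125
Sum = 0.017789395125.
Largest term belongs to Factory A, so Factory A is most probable.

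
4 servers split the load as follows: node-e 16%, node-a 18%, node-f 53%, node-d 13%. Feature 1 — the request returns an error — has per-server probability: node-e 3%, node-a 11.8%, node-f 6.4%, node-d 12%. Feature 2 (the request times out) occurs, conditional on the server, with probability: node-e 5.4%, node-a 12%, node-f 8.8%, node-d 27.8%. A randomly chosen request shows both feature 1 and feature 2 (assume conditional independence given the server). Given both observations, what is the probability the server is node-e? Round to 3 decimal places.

Prior × likelihood for each hypothesis:
  node-e: 0.16 × 0.03 × 0.054 = 0.0002592
  node-a: 0.18 × 0.118 × 0.12 = 0.0025488
  node-f: 0.53 × 0.064 × 0.088 = 0.00298496
  node-d: 0.13 × 0.12 × 0.278 = 0.0043368
Sum = 0.01012976.
P(node-e | evidence) = 0.0002592 / 0.01012976 ≈ 0.026.

0.026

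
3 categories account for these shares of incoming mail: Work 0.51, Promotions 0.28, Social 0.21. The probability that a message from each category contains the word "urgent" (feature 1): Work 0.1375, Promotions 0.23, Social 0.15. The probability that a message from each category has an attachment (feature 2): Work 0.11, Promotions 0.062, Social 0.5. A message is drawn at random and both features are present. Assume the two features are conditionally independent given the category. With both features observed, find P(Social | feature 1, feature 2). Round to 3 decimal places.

0.574

Compute prior × likelihood for every hypothesis:
  Work: 0.51 × 0.1375 × 0.11 = 0.00771375
  Promotions: 0.28 × 0.23 × 0.062 = 0.0039928
  Social: 0.21 × 0.15 × 0.5 = 0.01575
Total = 0.02745655.
P(Social | evidence) = 0.01575 / 0.02745655 ≈ 0.574.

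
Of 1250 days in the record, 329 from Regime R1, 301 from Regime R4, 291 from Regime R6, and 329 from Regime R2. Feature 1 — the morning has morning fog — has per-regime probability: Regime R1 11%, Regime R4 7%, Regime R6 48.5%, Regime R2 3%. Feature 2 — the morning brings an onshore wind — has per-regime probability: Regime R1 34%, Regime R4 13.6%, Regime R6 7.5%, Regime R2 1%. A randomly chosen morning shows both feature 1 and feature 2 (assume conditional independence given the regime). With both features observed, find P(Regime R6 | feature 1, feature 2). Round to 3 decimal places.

0.409

Unnormalized posteriors (prior × likelihood):
  Regime R1: 0.2632 × 0.11 × 0.34 = 0.00984368
  Regime R4: 0.2408 × 0.07 × 0.136 = 0.002292416
  Regime R6: 0.2328 × 0.485 × 0.075 = 0.0084681
  Regime R2: 0.2632 × 0.03 × 0.01 = 0.00007896
Normalizing constant = 0.020683156.
P(Regime R6 | evidence) = 0.0084681 / 0.020683156 ≈ 0.409.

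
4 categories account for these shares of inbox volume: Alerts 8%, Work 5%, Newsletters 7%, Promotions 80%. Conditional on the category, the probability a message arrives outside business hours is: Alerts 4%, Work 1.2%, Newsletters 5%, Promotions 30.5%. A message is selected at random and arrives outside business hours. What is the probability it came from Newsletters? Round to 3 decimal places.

Unnormalized posteriors (prior × likelihood):
  Alerts: 0.08 × 0.04 = 0.0032
  Work: 0.05 × 0.012 = 0.0006
  Newsletters: 0.07 × 0.05 = 0.0035
  Promotions: 0.8 × 0.305 = 0.244
Normalizing constant = 0.2513.
P(Newsletters | evidence) = 0.0035 / 0.2513 ≈ 0.014.

0.014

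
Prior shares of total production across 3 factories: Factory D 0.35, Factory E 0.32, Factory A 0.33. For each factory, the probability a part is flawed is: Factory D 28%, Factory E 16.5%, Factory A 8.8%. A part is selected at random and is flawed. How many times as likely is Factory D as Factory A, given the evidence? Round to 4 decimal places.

Prior × likelihood for each hypothesis:
  Factory D: 0.35 × 0.28 = 0.098
  Factory E: 0.32 × 0.165 = 0.0528
  Factory A: 0.33 × 0.088 = 0.02904
Total = 0.17984.
The ratio is 0.098 / 0.02904 (the normalizer cancels) = 3.3747.

3.3747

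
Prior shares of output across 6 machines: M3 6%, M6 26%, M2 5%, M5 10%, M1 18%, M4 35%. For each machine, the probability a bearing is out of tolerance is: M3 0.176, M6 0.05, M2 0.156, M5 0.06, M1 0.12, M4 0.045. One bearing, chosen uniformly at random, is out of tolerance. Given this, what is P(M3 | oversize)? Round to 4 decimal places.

Prior × likelihood for each hypothesis:
  M3: 0.06 × 0.176 = 0.01056
  M6: 0.26 × 0.05 = 0.013
  M2: 0.05 × 0.156 = 0.0078
  M5: 0.1 × 0.06 = 0.006
  M1: 0.18 × 0.12 = 0.0216
  M4: 0.35 × 0.045 = 0.01575
Normalizing constant = 0.07471.
P(M3 | evidence) = 0.01056 / 0.07471 ≈ 0.1413.

0.1413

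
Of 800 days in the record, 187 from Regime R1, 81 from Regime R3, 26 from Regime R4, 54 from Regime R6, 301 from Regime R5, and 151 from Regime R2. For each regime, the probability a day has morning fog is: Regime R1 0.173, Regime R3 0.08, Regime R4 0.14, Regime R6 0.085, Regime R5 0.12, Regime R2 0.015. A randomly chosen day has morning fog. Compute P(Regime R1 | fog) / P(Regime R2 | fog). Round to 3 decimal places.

Compute prior × likelihood for every hypothesis:
  Regime R1: 0.23375 × 0.173 = 0.04043875
  Regime R3: 0.10125 × 0.08 = 0.0081
  Regime R4: 0.0325 × 0.14 = 0.00455
  Regime R6: 0.0675 × 0.085 = 0.0057375
  Regime R5: 0.37625 × 0.12 = 0.04515
  Regime R2: 0.18875 × 0.015 = 0.00283125
Total = 0.1068075.
The ratio is 0.04043875 / 0.00283125 (the normalizer cancels) = 14.283.

14.283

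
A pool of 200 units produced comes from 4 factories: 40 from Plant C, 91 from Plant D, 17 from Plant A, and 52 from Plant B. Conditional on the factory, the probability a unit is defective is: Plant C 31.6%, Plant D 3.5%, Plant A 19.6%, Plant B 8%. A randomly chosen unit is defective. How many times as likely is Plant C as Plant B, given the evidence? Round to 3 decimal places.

Compute prior × likelihood for every hypothesis:
  Plant C: 0.2 × 0.316 = 0.0632
  Plant D: 0.455 × 0.035 = 0.015925
  Plant A: 0.085 × 0.196 = 0.01666
  Plant B: 0.26 × 0.08 = 0.0208
Normalizing constant = 0.116585.
The ratio is 0.0632 / 0.0208 (the normalizer cancels) = 3.038.

3.038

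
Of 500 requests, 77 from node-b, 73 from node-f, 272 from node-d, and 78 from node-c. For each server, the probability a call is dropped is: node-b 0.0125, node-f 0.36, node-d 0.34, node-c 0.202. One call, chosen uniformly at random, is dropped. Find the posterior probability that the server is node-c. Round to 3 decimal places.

Unnormalized posteriors (prior × likelihood):
  node-b: 0.154 × 0.0125 = 0.001925
  node-f: 0.146 × 0.36 = 0.05256
  node-d: 0.544 × 0.34 = 0.18496
  node-c: 0.156 × 0.202 = 0.031512
Sum = 0.270957.
P(node-c | evidence) = 0.031512 / 0.270957 ≈ 0.116.

0.116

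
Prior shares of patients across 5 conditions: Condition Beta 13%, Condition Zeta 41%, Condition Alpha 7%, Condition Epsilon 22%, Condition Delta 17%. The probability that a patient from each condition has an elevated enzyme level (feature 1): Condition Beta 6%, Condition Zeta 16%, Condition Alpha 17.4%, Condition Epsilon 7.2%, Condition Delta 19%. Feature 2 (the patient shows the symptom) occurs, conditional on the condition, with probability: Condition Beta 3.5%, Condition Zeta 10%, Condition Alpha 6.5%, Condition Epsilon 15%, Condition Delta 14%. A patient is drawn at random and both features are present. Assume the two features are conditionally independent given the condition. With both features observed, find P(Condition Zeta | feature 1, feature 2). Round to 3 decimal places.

By Bayes' rule, posterior ∝ prior × likelihood:
  Condition Beta: 0.13 × 0.06 × 0.035 = 0.000273
  Condition Zeta: 0.41 × 0.16 × 0.1 = 0.00656
  Condition Alpha: 0.07 × 0.174 × 0.065 = 0.0007917
  Condition Epsilon: 0.22 × 0.072 × 0.15 = 0.002376
  Condition Delta: 0.17 × 0.19 × 0.14 = 0.004522
Total = 0.0145227.
P(Condition Zeta | evidence) = 0.00656 / 0.0145227 ≈ 0.452.

0.452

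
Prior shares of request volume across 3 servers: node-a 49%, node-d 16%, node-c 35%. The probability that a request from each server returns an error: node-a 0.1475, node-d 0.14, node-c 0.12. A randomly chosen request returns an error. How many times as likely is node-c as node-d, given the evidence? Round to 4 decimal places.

Prior × likelihood for each hypothesis:
  node-a: 0.49 × 0.1475 = 0.072275
  node-d: 0.16 × 0.14 = 0.0224
  node-c: 0.35 × 0.12 = 0.042
Total = 0.136675.
The ratio is 0.042 / 0.0224 (the normalizer cancels) = 1.8750.

1.8750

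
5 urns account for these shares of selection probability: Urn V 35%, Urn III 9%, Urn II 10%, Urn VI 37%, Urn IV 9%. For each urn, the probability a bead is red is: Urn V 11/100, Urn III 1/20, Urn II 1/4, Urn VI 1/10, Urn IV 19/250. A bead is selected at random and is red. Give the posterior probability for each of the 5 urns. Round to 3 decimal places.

By Bayes' rule, posterior ∝ prior × likelihood:
  Urn V: 0.35 × 0.11 = 0.0385
  Urn III: 0.09 × 0.05 = 0.0045
  Urn II: 0.1 × 0.25 = 0.025
  Urn VI: 0.37 × 0.1 = 0.037
  Urn IV: 0.09 × 0.076 = 0.00684
Total = 0.11184.
P(Urn V | red) = 0.0385/0.11184 ≈ 0.344
P(Urn III | red) = 0.0045/0.11184 ≈ 0.040
P(Urn II | red) = 0.025/0.11184 ≈ 0.224
P(Urn VI | red) = 0.037/0.11184 ≈ 0.331
P(Urn IV | red) = 0.00684/0.11184 ≈ 0.061

Urn V 0.344, Urn III 0.040, Urn II 0.224, Urn VI 0.331, Urn IV 0.061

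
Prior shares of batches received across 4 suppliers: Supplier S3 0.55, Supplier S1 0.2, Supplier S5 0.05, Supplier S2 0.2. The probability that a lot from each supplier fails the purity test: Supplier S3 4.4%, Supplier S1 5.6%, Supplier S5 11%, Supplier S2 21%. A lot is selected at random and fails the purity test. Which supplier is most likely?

Supplier S2

Compute prior × likelihood for every hypothesis:
  Supplier S3: 0.55 × 0.044 = 0.0242
  Supplier S1: 0.2 × 0.056 = 0.0112
  Supplier S5: 0.05 × 0.11 = 0.0055
  Supplier S2: 0.2 × 0.21 = 0.042
Sum = 0.0829.
Largest term belongs to Supplier S2, so Supplier S2 is most probable.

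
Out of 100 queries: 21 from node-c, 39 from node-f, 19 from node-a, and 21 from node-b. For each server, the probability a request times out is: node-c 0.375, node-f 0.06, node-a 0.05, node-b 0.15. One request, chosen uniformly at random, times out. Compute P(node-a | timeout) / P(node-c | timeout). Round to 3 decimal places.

Unnormalized posteriors (prior × likelihood):
  node-c: 0.21 × 0.375 = 0.07875
  node-f: 0.39 × 0.06 = 0.0234
  node-a: 0.19 × 0.05 = 0.0095
  node-b: 0.21 × 0.15 = 0.0315
Total = 0.14315.
The ratio is 0.0095 / 0.07875 (the normalizer cancels) = 0.121.

0.121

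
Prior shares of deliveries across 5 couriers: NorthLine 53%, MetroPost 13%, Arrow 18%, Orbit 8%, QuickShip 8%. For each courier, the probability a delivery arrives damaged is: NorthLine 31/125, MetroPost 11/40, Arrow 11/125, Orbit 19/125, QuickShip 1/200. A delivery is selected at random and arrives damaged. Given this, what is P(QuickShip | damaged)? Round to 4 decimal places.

Compute prior × likelihood for every hypothesis:
  NorthLine: 0.53 × 0.248 = 0.13144
  MetroPost: 0.13 × 0.275 = 0.03575
  Arrow: 0.18 × 0.088 = 0.01584
  Orbit: 0.08 × 0.152 = 0.01216
  QuickShip: 0.08 × 0.005 = 0.0004
Sum = 0.19559.
P(QuickShip | evidence) = 0.0004 / 0.19559 ≈ 0.0020.

0.0020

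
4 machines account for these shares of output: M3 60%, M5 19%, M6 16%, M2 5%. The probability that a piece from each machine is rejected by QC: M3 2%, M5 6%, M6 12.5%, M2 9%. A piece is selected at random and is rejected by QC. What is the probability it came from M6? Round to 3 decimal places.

Prior × likelihood for each hypothesis:
  M3: 0.6 × 0.02 = 0.012
  M5: 0.19 × 0.06 = 0.0114
  M6: 0.16 × 0.125 = 0.02
  M2: 0.05 × 0.09 = 0.0045
Normalizing constant = 0.0479.
P(M6 | evidence) = 0.02 / 0.0479 ≈ 0.418.

0.418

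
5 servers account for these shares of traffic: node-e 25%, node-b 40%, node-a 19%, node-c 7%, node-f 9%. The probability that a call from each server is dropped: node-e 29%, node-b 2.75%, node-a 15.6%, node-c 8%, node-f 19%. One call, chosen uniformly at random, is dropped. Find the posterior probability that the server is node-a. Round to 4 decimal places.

0.2182

By Bayes' rule, posterior ∝ prior × likelihood:
  node-e: 0.25 × 0.29 = 0.0725
  node-b: 0.4 × 0.0275 = 0.011
  node-a: 0.19 × 0.156 = 0.02964
  node-c: 0.07 × 0.08 = 0.0056
  node-f: 0.09 × 0.19 = 0.0171
Normalizing constant = 0.13584.
P(node-a | evidence) = 0.02964 / 0.13584 ≈ 0.2182.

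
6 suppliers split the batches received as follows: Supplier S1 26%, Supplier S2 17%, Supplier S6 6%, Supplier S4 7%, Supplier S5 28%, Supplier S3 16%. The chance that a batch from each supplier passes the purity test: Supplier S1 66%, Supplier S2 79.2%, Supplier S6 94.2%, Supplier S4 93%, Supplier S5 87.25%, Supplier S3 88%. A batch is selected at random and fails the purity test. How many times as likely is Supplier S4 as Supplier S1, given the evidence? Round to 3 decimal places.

0.055

Taking complements, P(off-spec | each) = Supplier S1 0.34, Supplier S2 0.208, Supplier S6 0.058, Supplier S4 0.07, Supplier S5 0.1275, Supplier S3 0.12.
Prior × likelihood for each hypothesis:
  Supplier S1: 0.26 × 0.34 = 0.0884
  Supplier S2: 0.17 × 0.208 = 0.03536
  Supplier S6: 0.06 × 0.058 = 0.00348
  Supplier S4: 0.07 × 0.07 = 0.0049
  Supplier S5: 0.28 × 0.1275 = 0.0357
  Supplier S3: 0.16 × 0.12 = 0.0192
Normalizing constant = 0.18704.
The ratio is 0.0049 / 0.0884 (the normalizer cancels) = 0.055.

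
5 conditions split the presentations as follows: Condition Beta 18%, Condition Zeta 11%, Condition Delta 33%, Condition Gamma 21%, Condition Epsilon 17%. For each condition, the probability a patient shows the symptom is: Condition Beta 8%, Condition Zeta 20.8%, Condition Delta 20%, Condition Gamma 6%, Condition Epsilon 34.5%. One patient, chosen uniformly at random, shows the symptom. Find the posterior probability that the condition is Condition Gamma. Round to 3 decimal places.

0.072

Compute prior × likelihood for every hypothesis:
  Condition Beta: 0.18 × 0.08 = 0.0144
  Condition Zeta: 0.11 × 0.208 = 0.02288
  Condition Delta: 0.33 × 0.2 = 0.066
  Condition Gamma: 0.21 × 0.06 = 0.0126
  Condition Epsilon: 0.17 × 0.345 = 0.05865
Total = 0.17453.
P(Condition Gamma | evidence) = 0.0126 / 0.17453 ≈ 0.072.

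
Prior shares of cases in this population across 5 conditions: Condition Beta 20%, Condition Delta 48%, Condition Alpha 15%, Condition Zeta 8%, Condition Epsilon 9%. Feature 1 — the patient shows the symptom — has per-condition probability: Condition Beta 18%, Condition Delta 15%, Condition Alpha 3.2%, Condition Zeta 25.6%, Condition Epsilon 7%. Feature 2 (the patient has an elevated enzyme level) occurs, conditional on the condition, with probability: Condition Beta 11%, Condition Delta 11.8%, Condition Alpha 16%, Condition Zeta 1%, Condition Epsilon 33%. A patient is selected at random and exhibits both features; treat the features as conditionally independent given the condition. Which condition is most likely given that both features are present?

Condition Delta

Compute prior × likelihood for every hypothesis:
  Condition Beta: 0.2 × 0.18 × 0.11 = 0.00396
  Condition Delta: 0.48 × 0.15 × 0.118 = 0.008496
  Condition Alpha: 0.15 × 0.032 × 0.16 = 0.000768
  Condition Zeta: 0.08 × 0.256 × 0.01 = 0.0002048
  Condition Epsilon: 0.09 × 0.07 × 0.33 = 0.002079
Normalizing constant = 0.0155078.
Largest term belongs to Condition Delta, so Condition Delta is most probable.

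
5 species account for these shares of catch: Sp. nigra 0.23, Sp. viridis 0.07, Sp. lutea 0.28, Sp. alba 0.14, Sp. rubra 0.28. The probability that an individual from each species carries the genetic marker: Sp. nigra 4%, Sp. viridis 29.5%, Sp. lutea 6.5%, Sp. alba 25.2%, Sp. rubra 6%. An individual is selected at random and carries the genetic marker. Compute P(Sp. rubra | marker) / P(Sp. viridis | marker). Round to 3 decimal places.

0.814

Compute prior × likelihood for every hypothesis:
  Sp. nigra: 0.23 × 0.04 = 0.0092
  Sp. viridis: 0.07 × 0.295 = 0.02065
  Sp. lutea: 0.28 × 0.065 = 0.0182
  Sp. alba: 0.14 × 0.252 = 0.03528
  Sp. rubra: 0.28 × 0.06 = 0.0168
Total = 0.10013.
The ratio is 0.0168 / 0.02065 (the normalizer cancels) = 0.814.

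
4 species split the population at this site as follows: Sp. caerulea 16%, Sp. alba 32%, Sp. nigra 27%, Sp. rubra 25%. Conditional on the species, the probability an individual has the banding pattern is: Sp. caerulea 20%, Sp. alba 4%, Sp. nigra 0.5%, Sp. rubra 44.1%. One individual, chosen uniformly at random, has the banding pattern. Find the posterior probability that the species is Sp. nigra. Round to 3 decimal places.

By Bayes' rule, posterior ∝ prior × likelihood:
  Sp. caerulea: 0.16 × 0.2 = 0.032
  Sp. alba: 0.32 × 0.04 = 0.0128
  Sp. nigra: 0.27 × 0.005 = 0.00135
  Sp. rubra: 0.25 × 0.441 = 0.11025
Sum = 0.1564.
P(Sp. nigra | evidence) = 0.00135 / 0.1564 ≈ 0.009.

0.009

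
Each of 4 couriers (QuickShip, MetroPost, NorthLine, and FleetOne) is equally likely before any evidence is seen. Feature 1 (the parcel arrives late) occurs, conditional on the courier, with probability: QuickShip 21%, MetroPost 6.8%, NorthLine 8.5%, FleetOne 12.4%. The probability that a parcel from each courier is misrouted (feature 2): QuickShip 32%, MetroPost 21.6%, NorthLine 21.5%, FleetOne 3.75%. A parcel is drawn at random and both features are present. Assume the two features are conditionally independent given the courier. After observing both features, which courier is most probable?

QuickShip

With a uniform prior (1/4 each), posterior ∝ likelihood:
  QuickShip: 0.21 × 0.32 = 0.0672
  MetroPost: 0.068 × 0.216 = 0.014688
  NorthLine: 0.085 × 0.215 = 0.018275
  FleetOne: 0.124 × 0.0375 = 0.00465
Total = 0.104813.
Largest term belongs to QuickShip, so QuickShip is most probable.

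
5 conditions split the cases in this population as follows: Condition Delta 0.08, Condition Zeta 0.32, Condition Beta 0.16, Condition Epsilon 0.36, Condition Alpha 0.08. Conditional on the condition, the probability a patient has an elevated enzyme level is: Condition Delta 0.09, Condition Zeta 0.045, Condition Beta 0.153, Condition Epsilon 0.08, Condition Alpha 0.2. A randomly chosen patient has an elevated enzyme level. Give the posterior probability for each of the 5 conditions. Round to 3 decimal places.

Condition Delta 0.079, Condition Zeta 0.158, Condition Beta 0.269, Condition Epsilon 0.317, Condition Alpha 0.176

By Bayes' rule, posterior ∝ prior × likelihood:
  Condition Delta: 0.08 × 0.09 = 0.0072
  Condition Zeta: 0.32 × 0.045 = 0.0144
  Condition Beta: 0.16 × 0.153 = 0.02448
  Condition Epsilon: 0.36 × 0.08 = 0.0288
  Condition Alpha: 0.08 × 0.2 = 0.016
Normalizing constant = 0.09088.
P(Condition Delta | elevated) = 0.0072/0.09088 ≈ 0.079
P(Condition Zeta | elevated) = 0.0144/0.09088 ≈ 0.158
P(Condition Beta | elevated) = 0.02448/0.09088 ≈ 0.269
P(Condition Epsilon | elevated) = 0.0288/0.09088 ≈ 0.317
P(Condition Alpha | elevated) = 0.016/0.09088 ≈ 0.176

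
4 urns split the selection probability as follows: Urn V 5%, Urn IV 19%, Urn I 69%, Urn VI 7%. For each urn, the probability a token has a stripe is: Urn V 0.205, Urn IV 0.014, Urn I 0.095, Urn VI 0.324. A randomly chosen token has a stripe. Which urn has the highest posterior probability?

By Bayes' rule, posterior ∝ prior × likelihood:
  Urn V: 0.05 × 0.205 = 0.01025
  Urn IV: 0.19 × 0.014 = 0.00266
  Urn I: 0.69 × 0.095 = 0.06555
  Urn VI: 0.07 × 0.324 = 0.02268
Normalizing constant = 0.10114.
Largest term belongs to Urn I, so Urn I is most probable.

Urn I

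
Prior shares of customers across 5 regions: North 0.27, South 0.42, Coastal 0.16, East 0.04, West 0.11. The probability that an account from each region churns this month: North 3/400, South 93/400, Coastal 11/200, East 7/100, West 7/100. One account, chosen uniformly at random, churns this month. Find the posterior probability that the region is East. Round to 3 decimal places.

0.024

Prior × likelihood for each hypothesis:
  North: 0.27 × 0.0075 = 0.002025
  South: 0.42 × 0.2325 = 0.09765
  Coastal: 0.16 × 0.055 = 0.0088
  East: 0.04 × 0.07 = 0.0028
  West: 0.11 × 0.07 = 0.0077
Total = 0.118975.
P(East | evidence) = 0.0028 / 0.118975 ≈ 0.024.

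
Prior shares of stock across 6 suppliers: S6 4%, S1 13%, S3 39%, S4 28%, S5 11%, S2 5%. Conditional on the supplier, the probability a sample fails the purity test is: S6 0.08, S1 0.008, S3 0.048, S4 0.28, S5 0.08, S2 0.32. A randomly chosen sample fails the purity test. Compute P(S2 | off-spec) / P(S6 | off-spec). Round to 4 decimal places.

5.0000

By Bayes' rule, posterior ∝ prior × likelihood:
  S6: 0.04 × 0.08 = 0.0032
  S1: 0.13 × 0.008 = 0.00104
  S3: 0.39 × 0.048 = 0.01872
  S4: 0.28 × 0.28 = 0.0784
  S5: 0.11 × 0.08 = 0.0088
  S2: 0.05 × 0.32 = 0.016
Sum = 0.12616.
The ratio is 0.016 / 0.0032 (the normalizer cancels) = 5.0000.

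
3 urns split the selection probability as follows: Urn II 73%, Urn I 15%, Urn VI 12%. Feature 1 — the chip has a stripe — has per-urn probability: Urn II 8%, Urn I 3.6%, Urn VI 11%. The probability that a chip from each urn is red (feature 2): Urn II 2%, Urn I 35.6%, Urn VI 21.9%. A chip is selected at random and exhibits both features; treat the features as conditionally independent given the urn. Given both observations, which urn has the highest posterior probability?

By Bayes' rule, posterior ∝ prior × likelihood:
  Urn II: 0.73 × 0.08 × 0.02 = 0.001168
  Urn I: 0.15 × 0.036 × 0.356 = 0.0019224
  Urn VI: 0.12 × 0.11 × 0.219 = 0.0028908
Total = 0.0059812.
Largest term belongs to Urn VI, so Urn VI is most probable.

Urn VI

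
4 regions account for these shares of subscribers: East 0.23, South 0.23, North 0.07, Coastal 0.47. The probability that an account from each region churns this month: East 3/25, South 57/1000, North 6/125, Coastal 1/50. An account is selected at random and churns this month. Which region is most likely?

East

Unnormalized posteriors (prior × likelihood):
  East: 0.23 × 0.12 = 0.0276
  South: 0.23 × 0.057 = 0.01311
  North: 0.07 × 0.048 = 0.00336
  Coastal: 0.47 × 0.02 = 0.0094
Total = 0.05347.
Largest term belongs to East, so East is most probable.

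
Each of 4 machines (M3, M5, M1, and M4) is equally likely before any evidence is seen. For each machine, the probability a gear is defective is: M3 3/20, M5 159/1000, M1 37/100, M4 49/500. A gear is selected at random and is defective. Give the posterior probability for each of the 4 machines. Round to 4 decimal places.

M3 0.1931, M5 0.2046, M1 0.4762, M4 0.1261

Since the prior is uniform, the posterior is proportional to the likelihood:
  M3: 0.15
  M5: 0.159
  M1: 0.37
  M4: 0.098
Sum = 0.777.
P(M3 | defective) = 0.15/0.777 ≈ 0.1931
P(M5 | defective) = 0.159/0.777 ≈ 0.2046
P(M1 | defective) = 0.37/0.777 ≈ 0.4762
P(M4 | defective) = 0.098/0.777 ≈ 0.1261
(Check: 0.1931+0.2046+0.4762+0.1261 = 1.0000.)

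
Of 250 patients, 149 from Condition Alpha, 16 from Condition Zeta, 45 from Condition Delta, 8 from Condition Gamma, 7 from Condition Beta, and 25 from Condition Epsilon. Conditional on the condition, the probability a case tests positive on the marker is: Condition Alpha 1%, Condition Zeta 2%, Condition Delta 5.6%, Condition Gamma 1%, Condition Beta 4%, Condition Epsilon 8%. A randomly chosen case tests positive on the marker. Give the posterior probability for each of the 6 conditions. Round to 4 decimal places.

Prior × likelihood for each hypothesis:
  Condition Alpha: 0.596 × 0.01 = 0.00596
  Condition Zeta: 0.064 × 0.02 = 0.00128
  Condition Delta: 0.18 × 0.056 = 0.01008
  Condition Gamma: 0.032 × 0.01 = 0.00032
  Condition Beta: 0.028 × 0.04 = 0.00112
  Condition Epsilon: 0.1 × 0.08 = 0.008
Total = 0.02676.
P(Condition Alpha | marker-positive) = 0.00596/0.02676 ≈ 0.2227
P(Condition Zeta | marker-positive) = 0.00128/0.02676 ≈ 0.0478
P(Condition Delta | marker-positive) = 0.01008/0.02676 ≈ 0.3767
P(Condition Gamma | marker-positive) = 0.00032/0.02676 ≈ 0.0120
P(Condition Beta | marker-positive) = 0.00112/0.02676 ≈ 0.0419
P(Condition Epsilon | marker-positive) = 0.008/0.02676 ≈ 0.2990
(Check: 0.2227+0.0478+0.3767+0.0120+0.0419+0.2990 = 1.0001.)

Condition Alpha 0.2227, Condition Zeta 0.0478, Condition Delta 0.3767, Condition Gamma 0.0120, Condition Beta 0.0419, Condition Epsilon 0.2990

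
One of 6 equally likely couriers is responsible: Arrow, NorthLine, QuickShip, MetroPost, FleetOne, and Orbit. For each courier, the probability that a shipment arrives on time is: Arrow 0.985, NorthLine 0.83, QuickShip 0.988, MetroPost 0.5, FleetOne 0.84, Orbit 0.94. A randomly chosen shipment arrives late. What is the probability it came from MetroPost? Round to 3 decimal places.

Taking complements, P(late | each) = Arrow 0.015, NorthLine 0.17, QuickShip 0.012, MetroPost 0.5, FleetOne 0.16, Orbit 0.06.
With a uniform prior (1/6 each), posterior ∝ likelihood:
  Arrow: 0.015
  NorthLine: 0.17
  QuickShip: 0.012
  MetroPost: 0.5
  FleetOne: 0.16
  Orbit: 0.06
Total = 0.917.
P(MetroPost | evidence) = 0.5 / 0.917 ≈ 0.545.

0.545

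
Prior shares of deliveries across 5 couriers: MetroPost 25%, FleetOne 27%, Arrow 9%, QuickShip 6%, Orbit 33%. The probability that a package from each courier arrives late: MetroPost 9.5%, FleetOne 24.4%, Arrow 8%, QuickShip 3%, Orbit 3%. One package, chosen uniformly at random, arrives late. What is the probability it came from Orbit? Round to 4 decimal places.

0.0912

Unnormalized posteriors (prior × likelihood):
  MetroPost: 0.25 × 0.095 = 0.02375
  FleetOne: 0.27 × 0.244 = 0.06588
  Arrow: 0.09 × 0.08 = 0.0072
  QuickShip: 0.06 × 0.03 = 0.0018
  Orbit: 0.33 × 0.03 = 0.0099
Sum = 0.10853.
P(Orbit | evidence) = 0.0099 / 0.10853 ≈ 0.0912.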